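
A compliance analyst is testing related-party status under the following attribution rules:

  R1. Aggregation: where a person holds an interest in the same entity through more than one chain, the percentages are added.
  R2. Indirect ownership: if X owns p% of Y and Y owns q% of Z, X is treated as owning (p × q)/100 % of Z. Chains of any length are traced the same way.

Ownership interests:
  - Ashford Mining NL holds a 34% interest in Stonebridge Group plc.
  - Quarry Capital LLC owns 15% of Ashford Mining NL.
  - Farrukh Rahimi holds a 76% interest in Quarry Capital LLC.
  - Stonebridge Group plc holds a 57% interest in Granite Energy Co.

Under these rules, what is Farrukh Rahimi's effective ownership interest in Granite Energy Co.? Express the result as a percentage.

2.20932%

Chain via Quarry Capital LLC → Ashford Mining NL → Stonebridge Group plc (R2): 76% × 15% × 34% × 57% = 2.20932% of Granite Energy Co.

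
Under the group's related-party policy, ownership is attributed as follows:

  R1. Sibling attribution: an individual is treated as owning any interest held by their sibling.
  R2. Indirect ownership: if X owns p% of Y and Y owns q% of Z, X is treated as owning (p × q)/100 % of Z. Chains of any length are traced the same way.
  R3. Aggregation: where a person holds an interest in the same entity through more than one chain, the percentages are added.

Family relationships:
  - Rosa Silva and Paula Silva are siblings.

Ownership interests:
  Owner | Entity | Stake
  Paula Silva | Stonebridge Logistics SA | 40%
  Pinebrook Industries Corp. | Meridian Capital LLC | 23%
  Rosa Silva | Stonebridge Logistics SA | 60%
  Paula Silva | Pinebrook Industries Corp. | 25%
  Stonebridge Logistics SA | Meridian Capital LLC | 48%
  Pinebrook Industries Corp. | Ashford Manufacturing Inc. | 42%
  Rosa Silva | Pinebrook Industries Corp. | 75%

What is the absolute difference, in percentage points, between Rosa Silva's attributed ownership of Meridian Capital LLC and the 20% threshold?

51

By sibling attribution (R1), Rosa Silva is treated as also owning Paula Silva's interest in Pinebrook Industries Corp, giving 75% + 25% = 100%.
By sibling attribution (R1), Rosa Silva is treated as also owning Paula Silva's interest in Stonebridge Logistics SA, giving 60% + 40% = 100%.
Chain via Pinebrook Industries Corp. (R2): 100% × 23% = 23% of Meridian Capital LLC.
Chain via Stonebridge Logistics SA (R2): 100% × 48% = 48% of Meridian Capital LLC.
Aggregating (R3): 23% + 48% = 71%.
71% exceeds the 20% threshold by 51 percentage points.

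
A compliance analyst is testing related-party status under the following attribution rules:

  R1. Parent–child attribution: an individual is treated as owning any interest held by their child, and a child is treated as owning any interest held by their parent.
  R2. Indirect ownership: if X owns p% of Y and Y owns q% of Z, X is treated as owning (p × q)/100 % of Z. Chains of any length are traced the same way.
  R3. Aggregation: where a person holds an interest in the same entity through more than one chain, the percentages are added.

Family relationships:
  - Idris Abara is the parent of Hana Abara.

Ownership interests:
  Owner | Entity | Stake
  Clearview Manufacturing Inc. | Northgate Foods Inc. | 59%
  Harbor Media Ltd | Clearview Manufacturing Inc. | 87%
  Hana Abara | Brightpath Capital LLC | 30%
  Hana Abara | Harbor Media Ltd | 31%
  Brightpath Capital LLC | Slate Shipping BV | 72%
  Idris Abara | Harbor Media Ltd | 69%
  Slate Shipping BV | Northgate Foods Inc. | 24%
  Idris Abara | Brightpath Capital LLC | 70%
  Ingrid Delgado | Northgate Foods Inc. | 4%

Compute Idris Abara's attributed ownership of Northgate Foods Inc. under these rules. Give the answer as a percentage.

68.61%

By parent–child attribution (R1), Idris Abara is treated as also owning Hana Abara's interest in Brightpath Capital LLC, giving 70% + 30% = 100%.
By parent–child attribution (R1), Idris Abara is treated as also owning Hana Abara's interest in Harbor Media Ltd, giving 69% + 31% = 100%.
Chain via Brightpath Capital LLC → Slate Shipping BV (R2): 100% × 72% × 24% = 17.28% of Northgate Foods Inc.
Chain via Harbor Media Ltd → Clearview Manufacturing Inc. (R2): 100% × 87% × 59% = 51.33% of Northgate Foods Inc.
Aggregating (R3): 17.28% + 51.33% = 68.61%.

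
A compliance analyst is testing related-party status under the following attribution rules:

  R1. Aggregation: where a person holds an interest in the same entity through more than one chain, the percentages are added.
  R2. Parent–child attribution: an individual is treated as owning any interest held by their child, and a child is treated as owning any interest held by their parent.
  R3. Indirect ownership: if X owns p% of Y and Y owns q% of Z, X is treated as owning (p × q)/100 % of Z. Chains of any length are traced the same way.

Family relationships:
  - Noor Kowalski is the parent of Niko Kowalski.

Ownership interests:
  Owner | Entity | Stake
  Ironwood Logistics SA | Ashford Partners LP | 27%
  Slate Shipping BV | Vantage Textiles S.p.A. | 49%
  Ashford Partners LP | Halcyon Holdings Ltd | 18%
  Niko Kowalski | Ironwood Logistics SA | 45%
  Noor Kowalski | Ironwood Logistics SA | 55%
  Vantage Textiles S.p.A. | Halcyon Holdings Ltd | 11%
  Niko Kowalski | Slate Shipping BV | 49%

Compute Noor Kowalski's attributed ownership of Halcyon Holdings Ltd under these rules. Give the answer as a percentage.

7.5011%

By parent–child attribution (R2), Noor Kowalski is treated as also owning Niko Kowalski's interest in Ironwood Logistics SA, giving 55% + 45% = 100%.
By parent–child attribution (R2), Noor Kowalski is treated as owning Niko Kowalski's 49% interest in Slate Shipping BV.
Chain via Ironwood Logistics SA → Ashford Partners LP (R3): 100% × 27% × 18% = 4.86% of Halcyon Holdings Ltd.
Chain via Slate Shipping BV → Vantage Textiles S.p.A. (R3): 49% × 49% × 11% = 2.6411% of Halcyon Holdings Ltd.
Aggregating (R1): 4.86% + 2.6411% = 7.5011%.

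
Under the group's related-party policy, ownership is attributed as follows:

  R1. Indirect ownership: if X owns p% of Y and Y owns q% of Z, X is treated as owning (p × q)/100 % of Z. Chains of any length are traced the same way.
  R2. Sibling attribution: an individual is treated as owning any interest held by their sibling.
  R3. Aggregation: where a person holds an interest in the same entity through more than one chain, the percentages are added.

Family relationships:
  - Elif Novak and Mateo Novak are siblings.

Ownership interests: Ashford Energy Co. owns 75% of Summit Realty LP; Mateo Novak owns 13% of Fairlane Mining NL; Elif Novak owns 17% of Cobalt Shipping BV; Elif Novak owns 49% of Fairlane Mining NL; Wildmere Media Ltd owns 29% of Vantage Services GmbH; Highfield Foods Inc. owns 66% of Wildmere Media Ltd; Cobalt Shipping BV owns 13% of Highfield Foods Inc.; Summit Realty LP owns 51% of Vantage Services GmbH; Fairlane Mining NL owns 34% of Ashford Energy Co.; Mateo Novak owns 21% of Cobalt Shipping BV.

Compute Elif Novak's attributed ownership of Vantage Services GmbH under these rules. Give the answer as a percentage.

By sibling attribution (R2), Elif Novak is treated as also owning Mateo Novak's interest in Fairlane Mining NL, giving 49% + 13% = 62%.
By sibling attribution (R2), Elif Novak is treated as also owning Mateo Novak's interest in Cobalt Shipping BV, giving 17% + 21% = 38%.
Chain via Fairlane Mining NL → Ashford Energy Co. → Summit Realty LP (R1): 62% × 34% × 75% × 51% = 8.0631% of Vantage Services GmbH.
Chain via Cobalt Shipping BV → Highfield Foods Inc. → Wildmere Media Ltd (R1): 38% × 13% × 66% × 29% = 0.945516% of Vantage Services GmbH.
Aggregating (R3): 8.0631% + 0.945516% = 9.008616%.

9.008616%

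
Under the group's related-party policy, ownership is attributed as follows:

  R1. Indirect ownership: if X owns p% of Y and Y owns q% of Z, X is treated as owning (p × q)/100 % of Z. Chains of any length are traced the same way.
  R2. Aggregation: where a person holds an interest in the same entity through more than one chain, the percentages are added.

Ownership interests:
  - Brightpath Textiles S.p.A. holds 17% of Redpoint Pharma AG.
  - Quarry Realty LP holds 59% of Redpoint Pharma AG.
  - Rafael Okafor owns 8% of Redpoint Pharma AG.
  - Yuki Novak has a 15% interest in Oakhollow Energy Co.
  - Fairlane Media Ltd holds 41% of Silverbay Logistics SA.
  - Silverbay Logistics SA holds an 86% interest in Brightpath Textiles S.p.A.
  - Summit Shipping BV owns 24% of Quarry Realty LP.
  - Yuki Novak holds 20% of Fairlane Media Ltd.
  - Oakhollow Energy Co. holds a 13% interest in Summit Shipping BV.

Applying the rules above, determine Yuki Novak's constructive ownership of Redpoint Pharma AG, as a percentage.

Chain via Fairlane Media Ltd → Silverbay Logistics SA → Brightpath Textiles S.p.A. (R1): 20% × 41% × 86% × 17% = 1.19884% of Redpoint Pharma AG.
Chain via Oakhollow Energy Co. → Summit Shipping BV → Quarry Realty LP (R1): 15% × 13% × 24% × 59% = 0.27612% of Redpoint Pharma AG.
Aggregating (R2): 1.19884% + 0.27612% = 1.47496%.

1.47496%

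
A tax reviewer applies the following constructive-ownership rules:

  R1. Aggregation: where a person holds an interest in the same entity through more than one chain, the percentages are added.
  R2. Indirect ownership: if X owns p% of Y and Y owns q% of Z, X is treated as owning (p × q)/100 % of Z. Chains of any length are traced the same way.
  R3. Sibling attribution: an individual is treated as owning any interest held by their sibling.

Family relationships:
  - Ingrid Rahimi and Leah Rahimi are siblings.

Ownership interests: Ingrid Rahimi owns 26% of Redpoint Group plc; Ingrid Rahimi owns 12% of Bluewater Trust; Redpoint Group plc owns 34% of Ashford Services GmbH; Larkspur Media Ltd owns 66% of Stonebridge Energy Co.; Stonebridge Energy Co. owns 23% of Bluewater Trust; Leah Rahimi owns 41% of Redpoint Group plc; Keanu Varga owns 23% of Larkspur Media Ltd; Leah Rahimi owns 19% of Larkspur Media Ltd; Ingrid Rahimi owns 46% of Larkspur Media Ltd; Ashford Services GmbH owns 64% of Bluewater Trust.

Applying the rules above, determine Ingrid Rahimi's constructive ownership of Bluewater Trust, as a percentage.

36.4462%

By sibling attribution (R3), Ingrid Rahimi is treated as also owning Leah Rahimi's interest in Larkspur Media Ltd, giving 46% + 19% = 65%.
By sibling attribution (R3), Ingrid Rahimi is treated as also owning Leah Rahimi's interest in Redpoint Group plc, giving 26% + 41% = 67%.
Chain via Larkspur Media Ltd → Stonebridge Energy Co. (R2): 65% × 66% × 23% = 9.867% of Bluewater Trust.
Chain via Redpoint Group plc → Ashford Services GmbH (R2): 67% × 34% × 64% = 14.5792% of Bluewater Trust.
Direct interest in Bluewater Trust: 12%.
Aggregating (R1): 9.867% + 14.5792% + 12% = 36.4462%.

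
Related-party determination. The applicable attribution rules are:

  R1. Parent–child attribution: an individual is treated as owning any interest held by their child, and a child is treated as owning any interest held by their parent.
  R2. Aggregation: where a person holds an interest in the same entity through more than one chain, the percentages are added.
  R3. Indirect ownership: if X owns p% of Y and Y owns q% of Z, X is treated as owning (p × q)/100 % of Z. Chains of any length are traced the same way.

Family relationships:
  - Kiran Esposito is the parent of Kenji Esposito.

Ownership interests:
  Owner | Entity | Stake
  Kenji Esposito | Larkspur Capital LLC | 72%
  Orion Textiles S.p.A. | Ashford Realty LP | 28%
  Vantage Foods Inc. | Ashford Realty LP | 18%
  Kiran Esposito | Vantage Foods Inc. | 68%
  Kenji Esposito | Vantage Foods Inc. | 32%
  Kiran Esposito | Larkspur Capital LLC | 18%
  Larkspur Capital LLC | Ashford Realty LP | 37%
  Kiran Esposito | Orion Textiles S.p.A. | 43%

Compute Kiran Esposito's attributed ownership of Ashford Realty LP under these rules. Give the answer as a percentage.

63.34%

By parent–child attribution (R1), Kiran Esposito is treated as also owning Kenji Esposito's interest in Larkspur Capital LLC, giving 18% + 72% = 90%.
By parent–child attribution (R1), Kiran Esposito is treated as also owning Kenji Esposito's interest in Vantage Foods Inc, giving 68% + 32% = 100%.
Chain via Larkspur Capital LLC (R3): 90% × 37% = 33.3% of Ashford Realty LP.
Chain via Orion Textiles S.p.A. (R3): 43% × 28% = 12.04% of Ashford Realty LP.
Chain via Vantage Foods Inc. (R3): 100% × 18% = 18% of Ashford Realty LP.
Aggregating (R2): 33.3% + 12.04% + 18% = 63.34%.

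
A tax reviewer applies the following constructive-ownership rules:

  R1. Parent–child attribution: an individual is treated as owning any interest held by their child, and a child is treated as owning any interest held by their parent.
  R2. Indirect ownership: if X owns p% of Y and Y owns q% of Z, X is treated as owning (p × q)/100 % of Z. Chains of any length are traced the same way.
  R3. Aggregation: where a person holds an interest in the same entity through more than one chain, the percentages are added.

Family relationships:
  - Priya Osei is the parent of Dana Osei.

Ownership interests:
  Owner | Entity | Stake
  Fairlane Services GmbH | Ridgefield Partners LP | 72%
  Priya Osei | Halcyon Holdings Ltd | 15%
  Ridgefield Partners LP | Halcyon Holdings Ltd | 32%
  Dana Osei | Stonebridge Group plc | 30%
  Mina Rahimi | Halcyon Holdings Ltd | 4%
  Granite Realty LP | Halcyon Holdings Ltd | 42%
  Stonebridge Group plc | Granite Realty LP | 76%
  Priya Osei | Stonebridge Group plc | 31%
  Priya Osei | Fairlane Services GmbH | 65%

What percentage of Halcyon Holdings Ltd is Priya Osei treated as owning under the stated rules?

By parent–child attribution (R1), Priya Osei is treated as also owning Dana Osei's interest in Stonebridge Group plc, giving 31% + 30% = 61%.
Chain via Fairlane Services GmbH → Ridgefield Partners LP (R2): 65% × 72% × 32% = 14.976% of Halcyon Holdings Ltd.
Chain via Stonebridge Group plc → Granite Realty LP (R2): 61% × 76% × 42% = 19.4712% of Halcyon Holdings Ltd.
Direct interest in Halcyon Holdings Ltd: 15%.
Aggregating (R3): 14.976% + 19.4712% + 15% = 49.4472%.

49.4472%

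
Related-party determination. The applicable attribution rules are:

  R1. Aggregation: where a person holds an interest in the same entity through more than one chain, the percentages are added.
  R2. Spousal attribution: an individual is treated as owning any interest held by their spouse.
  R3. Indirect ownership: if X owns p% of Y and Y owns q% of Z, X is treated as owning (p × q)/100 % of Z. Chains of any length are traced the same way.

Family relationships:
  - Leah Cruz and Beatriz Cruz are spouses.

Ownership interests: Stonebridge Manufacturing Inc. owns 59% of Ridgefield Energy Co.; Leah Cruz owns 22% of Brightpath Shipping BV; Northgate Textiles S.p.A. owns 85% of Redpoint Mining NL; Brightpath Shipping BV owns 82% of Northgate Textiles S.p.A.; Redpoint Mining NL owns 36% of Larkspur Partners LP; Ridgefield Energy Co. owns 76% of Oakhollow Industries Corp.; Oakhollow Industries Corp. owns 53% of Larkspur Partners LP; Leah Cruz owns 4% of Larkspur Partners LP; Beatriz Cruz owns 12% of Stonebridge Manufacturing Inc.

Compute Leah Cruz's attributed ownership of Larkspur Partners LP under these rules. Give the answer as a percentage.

By spousal attribution (R2), Leah Cruz is treated as owning Beatriz Cruz's 12% interest in Stonebridge Manufacturing Inc.
Chain via Brightpath Shipping BV → Northgate Textiles S.p.A. → Redpoint Mining NL (R3): 22% × 82% × 85% × 36% = 5.52024% of Larkspur Partners LP.
Direct interest in Larkspur Partners LP: 4%.
Chain via Stonebridge Manufacturing Inc. → Ridgefield Energy Co. → Oakhollow Industries Corp. (R3): 12% × 59% × 76% × 53% = 2.851824% of Larkspur Partners LP.
Aggregating (R1): 5.52024% + 4% + 2.851824% = 12.372064%.

12.372064%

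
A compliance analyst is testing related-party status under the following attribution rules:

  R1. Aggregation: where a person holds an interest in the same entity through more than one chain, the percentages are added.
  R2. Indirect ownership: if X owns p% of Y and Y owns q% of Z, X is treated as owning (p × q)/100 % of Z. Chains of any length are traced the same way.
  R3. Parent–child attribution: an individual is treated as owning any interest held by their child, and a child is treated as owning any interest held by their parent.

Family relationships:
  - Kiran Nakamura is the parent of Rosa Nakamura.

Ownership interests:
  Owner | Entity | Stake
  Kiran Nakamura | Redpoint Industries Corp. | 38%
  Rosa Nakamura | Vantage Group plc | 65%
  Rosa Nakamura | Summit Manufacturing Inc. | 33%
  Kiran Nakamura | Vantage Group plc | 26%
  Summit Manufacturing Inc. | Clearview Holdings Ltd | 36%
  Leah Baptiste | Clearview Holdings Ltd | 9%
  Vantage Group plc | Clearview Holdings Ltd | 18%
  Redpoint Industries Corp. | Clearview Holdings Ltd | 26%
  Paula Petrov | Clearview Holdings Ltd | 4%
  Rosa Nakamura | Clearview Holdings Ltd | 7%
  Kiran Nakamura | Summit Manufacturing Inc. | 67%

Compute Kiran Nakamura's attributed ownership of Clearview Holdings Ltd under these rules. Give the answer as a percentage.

By parent–child attribution (R3), Kiran Nakamura is treated as also owning Rosa Nakamura's interest in Summit Manufacturing Inc, giving 67% + 33% = 100%.
By parent–child attribution (R3), Kiran Nakamura is treated as also owning Rosa Nakamura's interest in Vantage Group plc, giving 26% + 65% = 91%.
By parent–child attribution (R3), Kiran Nakamura is treated as owning Rosa Nakamura's 7% interest in Clearview Holdings Ltd.
Chain via Summit Manufacturing Inc. (R2): 100% × 36% = 36% of Clearview Holdings Ltd.
Chain via Redpoint Industries Corp. (R2): 38% × 26% = 9.88% of Clearview Holdings Ltd.
Chain via Vantage Group plc (R2): 91% × 18% = 16.38% of Clearview Holdings Ltd.
Direct interest in Clearview Holdings Ltd: 7%.
Aggregating (R1): 36% + 9.88% + 16.38% + 7% = 69.26%.

69.26%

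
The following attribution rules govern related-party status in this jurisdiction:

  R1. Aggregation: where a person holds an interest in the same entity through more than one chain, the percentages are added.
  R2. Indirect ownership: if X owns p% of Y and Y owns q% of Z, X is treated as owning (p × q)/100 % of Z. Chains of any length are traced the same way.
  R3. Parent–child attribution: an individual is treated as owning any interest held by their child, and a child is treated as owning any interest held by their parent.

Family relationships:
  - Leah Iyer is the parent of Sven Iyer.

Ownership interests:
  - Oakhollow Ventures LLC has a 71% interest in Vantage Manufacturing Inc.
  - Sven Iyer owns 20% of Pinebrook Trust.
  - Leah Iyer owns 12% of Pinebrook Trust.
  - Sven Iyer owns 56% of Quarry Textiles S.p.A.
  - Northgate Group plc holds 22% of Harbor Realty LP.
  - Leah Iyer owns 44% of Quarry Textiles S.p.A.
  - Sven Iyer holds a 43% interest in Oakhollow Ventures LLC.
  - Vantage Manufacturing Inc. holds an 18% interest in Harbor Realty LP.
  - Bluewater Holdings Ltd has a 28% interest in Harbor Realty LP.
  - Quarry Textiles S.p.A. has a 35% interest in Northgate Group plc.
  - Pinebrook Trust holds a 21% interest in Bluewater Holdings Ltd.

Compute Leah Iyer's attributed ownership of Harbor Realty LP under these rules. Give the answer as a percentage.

15.077%

By parent–child attribution (R3), Leah Iyer is treated as also owning Sven Iyer's interest in Pinebrook Trust, giving 12% + 20% = 32%.
By parent–child attribution (R3), Leah Iyer is treated as also owning Sven Iyer's interest in Quarry Textiles S.p.A, giving 44% + 56% = 100%.
By parent–child attribution (R3), Leah Iyer is treated as owning Sven Iyer's 43% interest in Oakhollow Ventures LLC.
Chain via Pinebrook Trust → Bluewater Holdings Ltd (R2): 32% × 21% × 28% = 1.8816% of Harbor Realty LP.
Chain via Quarry Textiles S.p.A. → Northgate Group plc (R2): 100% × 35% × 22% = 7.7% of Harbor Realty LP.
Chain via Oakhollow Ventures LLC → Vantage Manufacturing Inc. (R2): 43% × 71% × 18% = 5.4954% of Harbor Realty LP.
Aggregating (R1): 1.8816% + 7.7% + 5.4954% = 15.077%.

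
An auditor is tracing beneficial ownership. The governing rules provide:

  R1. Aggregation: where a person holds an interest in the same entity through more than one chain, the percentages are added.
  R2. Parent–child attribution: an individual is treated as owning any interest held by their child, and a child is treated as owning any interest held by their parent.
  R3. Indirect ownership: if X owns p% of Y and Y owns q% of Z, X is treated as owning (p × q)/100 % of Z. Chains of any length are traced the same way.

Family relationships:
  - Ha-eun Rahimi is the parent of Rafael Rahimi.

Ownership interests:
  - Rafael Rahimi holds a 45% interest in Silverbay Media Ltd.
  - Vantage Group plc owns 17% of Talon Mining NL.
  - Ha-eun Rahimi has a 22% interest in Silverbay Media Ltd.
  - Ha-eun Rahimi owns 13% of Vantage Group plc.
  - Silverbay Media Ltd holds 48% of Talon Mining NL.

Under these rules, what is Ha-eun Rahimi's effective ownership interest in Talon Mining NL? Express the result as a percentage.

By parent–child attribution (R2), Ha-eun Rahimi is treated as also owning Rafael Rahimi's interest in Silverbay Media Ltd, giving 22% + 45% = 67%.
Chain via Silverbay Media Ltd (R3): 67% × 48% = 32.16% of Talon Mining NL.
Chain via Vantage Group plc (R3): 13% × 17% = 2.21% of Talon Mining NL.
Aggregating (R1): 32.16% + 2.21% = 34.37%.

34.37%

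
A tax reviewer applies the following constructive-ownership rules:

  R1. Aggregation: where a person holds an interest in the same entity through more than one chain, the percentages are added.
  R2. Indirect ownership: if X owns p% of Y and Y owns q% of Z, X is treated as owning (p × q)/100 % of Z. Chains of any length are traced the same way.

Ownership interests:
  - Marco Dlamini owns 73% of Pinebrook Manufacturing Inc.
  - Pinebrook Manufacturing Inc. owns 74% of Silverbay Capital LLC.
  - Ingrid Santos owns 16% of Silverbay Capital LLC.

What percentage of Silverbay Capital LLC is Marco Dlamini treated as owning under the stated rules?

Chain via Pinebrook Manufacturing Inc. (R2): 73% × 74% = 54.02% of Silverbay Capital LLC.

54.02%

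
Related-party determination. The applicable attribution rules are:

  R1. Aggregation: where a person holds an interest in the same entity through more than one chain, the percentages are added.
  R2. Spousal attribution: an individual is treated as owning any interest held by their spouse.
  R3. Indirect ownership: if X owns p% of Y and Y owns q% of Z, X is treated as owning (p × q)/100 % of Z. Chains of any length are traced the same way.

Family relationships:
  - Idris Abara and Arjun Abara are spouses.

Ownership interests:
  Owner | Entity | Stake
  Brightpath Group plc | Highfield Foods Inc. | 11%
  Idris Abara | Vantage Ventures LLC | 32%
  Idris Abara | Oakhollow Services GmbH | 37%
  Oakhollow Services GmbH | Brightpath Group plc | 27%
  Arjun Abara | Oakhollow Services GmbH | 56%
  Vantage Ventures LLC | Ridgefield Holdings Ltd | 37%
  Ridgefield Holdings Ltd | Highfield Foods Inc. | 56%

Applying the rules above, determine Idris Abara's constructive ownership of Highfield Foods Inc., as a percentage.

By spousal attribution (R2), Idris Abara is treated as also owning Arjun Abara's interest in Oakhollow Services GmbH, giving 37% + 56% = 93%.
Chain via Vantage Ventures LLC → Ridgefield Holdings Ltd (R3): 32% × 37% × 56% = 6.6304% of Highfield Foods Inc.
Chain via Oakhollow Services GmbH → Brightpath Group plc (R3): 93% × 27% × 11% = 2.7621% of Highfield Foods Inc.
Aggregating (R1): 6.6304% + 2.7621% = 9.3925%.

9.3925%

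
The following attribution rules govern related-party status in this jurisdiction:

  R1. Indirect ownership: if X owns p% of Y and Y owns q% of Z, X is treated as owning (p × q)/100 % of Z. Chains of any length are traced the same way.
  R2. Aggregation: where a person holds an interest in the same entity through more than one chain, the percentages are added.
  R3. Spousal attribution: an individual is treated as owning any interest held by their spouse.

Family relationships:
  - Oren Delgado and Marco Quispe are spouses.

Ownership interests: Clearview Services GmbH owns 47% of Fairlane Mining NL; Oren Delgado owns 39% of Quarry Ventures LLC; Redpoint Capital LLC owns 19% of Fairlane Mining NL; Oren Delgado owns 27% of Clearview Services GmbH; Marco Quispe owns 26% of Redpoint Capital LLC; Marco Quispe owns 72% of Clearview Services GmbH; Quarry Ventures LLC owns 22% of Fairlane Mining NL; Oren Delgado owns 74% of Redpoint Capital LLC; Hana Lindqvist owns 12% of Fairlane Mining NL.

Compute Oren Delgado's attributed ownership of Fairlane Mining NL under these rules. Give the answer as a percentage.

By spousal attribution (R3), Oren Delgado is treated as also owning Marco Quispe's interest in Clearview Services GmbH, giving 27% + 72% = 99%.
By spousal attribution (R3), Oren Delgado is treated as also owning Marco Quispe's interest in Redpoint Capital LLC, giving 74% + 26% = 100%.
Chain via Clearview Services GmbH (R1): 99% × 47% = 46.53% of Fairlane Mining NL.
Chain via Redpoint Capital LLC (R1): 100% × 19% = 19% of Fairlane Mining NL.
Chain via Quarry Ventures LLC (R1): 39% × 22% = 8.58% of Fairlane Mining NL.
Aggregating (R2): 46.53% + 19% + 8.58% = 74.11%.

74.11%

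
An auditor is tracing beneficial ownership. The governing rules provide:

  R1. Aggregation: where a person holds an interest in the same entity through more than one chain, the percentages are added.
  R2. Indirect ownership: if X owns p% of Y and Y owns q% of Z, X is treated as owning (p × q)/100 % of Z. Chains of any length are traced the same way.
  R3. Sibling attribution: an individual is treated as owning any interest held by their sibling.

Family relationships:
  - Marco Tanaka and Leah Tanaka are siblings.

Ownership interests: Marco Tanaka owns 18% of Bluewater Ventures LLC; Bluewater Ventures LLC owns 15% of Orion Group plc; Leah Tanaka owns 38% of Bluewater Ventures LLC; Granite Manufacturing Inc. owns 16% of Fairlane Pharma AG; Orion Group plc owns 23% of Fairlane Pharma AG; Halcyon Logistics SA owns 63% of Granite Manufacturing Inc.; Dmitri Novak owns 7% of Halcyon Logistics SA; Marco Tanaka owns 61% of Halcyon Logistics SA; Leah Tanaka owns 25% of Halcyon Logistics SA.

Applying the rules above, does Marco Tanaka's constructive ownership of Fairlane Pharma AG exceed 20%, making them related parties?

By sibling attribution (R3), Marco Tanaka is treated as also owning Leah Tanaka's interest in Halcyon Logistics SA, giving 61% + 25% = 86%.
By sibling attribution (R3), Marco Tanaka is treated as also owning Leah Tanaka's interest in Bluewater Ventures LLC, giving 18% + 38% = 56%.
Chain via Halcyon Logistics SA → Granite Manufacturing Inc. (R2): 86% × 63% × 16% = 8.6688% of Fairlane Pharma AG.
Chain via Bluewater Ventures LLC → Orion Group plc (R2): 56% × 15% × 23% = 1.932% of Fairlane Pharma AG.
Aggregating (R1): 8.6688% + 1.932% = 10.6008%.
10.6008% does not exceed the 20% threshold, so Marco is not a related party to Fairlane Pharma AG.

No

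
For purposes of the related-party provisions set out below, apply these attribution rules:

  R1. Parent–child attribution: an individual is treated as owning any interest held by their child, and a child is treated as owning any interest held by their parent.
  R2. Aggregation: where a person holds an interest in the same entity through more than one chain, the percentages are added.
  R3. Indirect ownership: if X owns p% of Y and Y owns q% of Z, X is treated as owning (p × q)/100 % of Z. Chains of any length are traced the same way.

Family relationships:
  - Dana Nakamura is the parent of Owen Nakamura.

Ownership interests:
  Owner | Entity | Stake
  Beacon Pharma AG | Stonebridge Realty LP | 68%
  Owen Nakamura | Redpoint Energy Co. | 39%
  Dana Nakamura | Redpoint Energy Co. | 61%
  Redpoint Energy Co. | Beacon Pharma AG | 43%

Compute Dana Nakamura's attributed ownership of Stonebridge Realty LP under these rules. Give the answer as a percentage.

By parent–child attribution (R1), Dana Nakamura is treated as also owning Owen Nakamura's interest in Redpoint Energy Co, giving 61% + 39% = 100%.
Chain via Redpoint Energy Co. → Beacon Pharma AG (R3): 100% × 43% × 68% = 29.24% of Stonebridge Realty LP.

29.24%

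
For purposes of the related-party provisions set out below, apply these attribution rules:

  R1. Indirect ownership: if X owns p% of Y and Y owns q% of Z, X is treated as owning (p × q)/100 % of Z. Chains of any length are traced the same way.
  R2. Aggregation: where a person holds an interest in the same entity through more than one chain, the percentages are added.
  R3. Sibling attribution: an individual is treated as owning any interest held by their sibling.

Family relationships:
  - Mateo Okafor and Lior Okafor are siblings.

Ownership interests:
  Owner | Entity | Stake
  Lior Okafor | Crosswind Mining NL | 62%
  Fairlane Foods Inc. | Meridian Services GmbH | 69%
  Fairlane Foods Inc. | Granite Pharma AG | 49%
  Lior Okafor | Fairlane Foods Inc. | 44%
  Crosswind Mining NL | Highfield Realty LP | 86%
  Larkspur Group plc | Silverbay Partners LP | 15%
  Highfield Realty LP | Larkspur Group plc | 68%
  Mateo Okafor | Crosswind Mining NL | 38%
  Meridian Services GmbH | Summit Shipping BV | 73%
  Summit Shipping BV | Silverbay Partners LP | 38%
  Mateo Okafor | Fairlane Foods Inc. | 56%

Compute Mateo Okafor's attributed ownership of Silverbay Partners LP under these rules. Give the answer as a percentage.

By sibling attribution (R3), Mateo Okafor is treated as also owning Lior Okafor's interest in Fairlane Foods Inc, giving 56% + 44% = 100%.
By sibling attribution (R3), Mateo Okafor is treated as also owning Lior Okafor's interest in Crosswind Mining NL, giving 38% + 62% = 100%.
Chain via Fairlane Foods Inc. → Meridian Services GmbH → Summit Shipping BV (R1): 100% × 69% × 73% × 38% = 19.1406% of Silverbay Partners LP.
Chain via Crosswind Mining NL → Highfield Realty LP → Larkspur Group plc (R1): 100% × 86% × 68% × 15% = 8.772% of Silverbay Partners LP.
Aggregating (R2): 19.1406% + 8.772% = 27.9126%.

27.9126%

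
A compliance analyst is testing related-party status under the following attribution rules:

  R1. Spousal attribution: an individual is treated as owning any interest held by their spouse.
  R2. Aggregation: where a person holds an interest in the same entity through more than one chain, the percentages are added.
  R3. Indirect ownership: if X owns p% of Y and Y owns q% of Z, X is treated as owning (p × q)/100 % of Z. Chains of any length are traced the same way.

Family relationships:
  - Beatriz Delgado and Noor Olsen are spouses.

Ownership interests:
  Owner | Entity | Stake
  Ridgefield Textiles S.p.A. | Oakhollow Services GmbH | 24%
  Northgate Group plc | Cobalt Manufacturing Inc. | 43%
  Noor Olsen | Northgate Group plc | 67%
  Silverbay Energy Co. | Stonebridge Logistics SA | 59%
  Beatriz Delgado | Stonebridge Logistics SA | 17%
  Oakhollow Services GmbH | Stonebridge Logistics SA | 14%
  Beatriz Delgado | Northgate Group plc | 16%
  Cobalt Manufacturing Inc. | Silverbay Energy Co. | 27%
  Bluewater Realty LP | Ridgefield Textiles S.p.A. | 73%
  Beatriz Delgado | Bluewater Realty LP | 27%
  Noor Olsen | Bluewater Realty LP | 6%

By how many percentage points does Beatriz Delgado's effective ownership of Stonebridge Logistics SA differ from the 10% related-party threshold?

13.494841

By spousal attribution (R1), Beatriz Delgado is treated as also owning Noor Olsen's interest in Bluewater Realty LP, giving 27% + 6% = 33%.
By spousal attribution (R1), Beatriz Delgado is treated as also owning Noor Olsen's interest in Northgate Group plc, giving 16% + 67% = 83%.
Chain via Bluewater Realty LP → Ridgefield Textiles S.p.A. → Oakhollow Services GmbH (R3): 33% × 73% × 24% × 14% = 0.809424% of Stonebridge Logistics SA.
Chain via Northgate Group plc → Cobalt Manufacturing Inc. → Silverbay Energy Co. (R3): 83% × 43% × 27% × 59% = 5.685417% of Stonebridge Logistics SA.
Direct interest in Stonebridge Logistics SA: 17%.
Aggregating (R2): 0.809424% + 5.685417% + 17% = 23.494841%.
23.494841% exceeds the 10% threshold by 13.494841 percentage points.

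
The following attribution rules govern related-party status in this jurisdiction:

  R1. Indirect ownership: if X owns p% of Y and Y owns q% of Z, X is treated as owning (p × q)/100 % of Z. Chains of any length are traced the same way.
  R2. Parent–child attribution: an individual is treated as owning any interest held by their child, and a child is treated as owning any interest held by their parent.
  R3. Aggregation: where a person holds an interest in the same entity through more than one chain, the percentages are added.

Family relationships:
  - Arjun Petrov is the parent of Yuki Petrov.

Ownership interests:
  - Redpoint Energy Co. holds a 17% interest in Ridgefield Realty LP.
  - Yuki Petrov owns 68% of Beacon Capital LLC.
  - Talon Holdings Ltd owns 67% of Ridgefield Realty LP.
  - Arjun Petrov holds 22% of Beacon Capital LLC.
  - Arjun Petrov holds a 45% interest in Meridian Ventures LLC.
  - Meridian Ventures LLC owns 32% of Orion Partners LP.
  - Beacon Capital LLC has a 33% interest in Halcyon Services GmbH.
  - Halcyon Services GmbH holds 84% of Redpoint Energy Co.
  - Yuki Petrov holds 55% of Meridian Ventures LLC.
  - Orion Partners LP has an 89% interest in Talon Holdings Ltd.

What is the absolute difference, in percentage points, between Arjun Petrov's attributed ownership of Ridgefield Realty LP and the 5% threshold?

By parent–child attribution (R2), Arjun Petrov is treated as also owning Yuki Petrov's interest in Beacon Capital LLC, giving 22% + 68% = 90%.
By parent–child attribution (R2), Arjun Petrov is treated as also owning Yuki Petrov's interest in Meridian Ventures LLC, giving 45% + 55% = 100%.
Chain via Beacon Capital LLC → Halcyon Services GmbH → Redpoint Energy Co. (R1): 90% × 33% × 84% × 17% = 4.24116% of Ridgefield Realty LP.
Chain via Meridian Ventures LLC → Orion Partners LP → Talon Holdings Ltd (R1): 100% × 32% × 89% × 67% = 19.0816% of Ridgefield Realty LP.
Aggregating (R3): 4.24116% + 19.0816% = 23.32276%.
23.32276% exceeds the 5% threshold by 18.32276 percentage points.

18.32276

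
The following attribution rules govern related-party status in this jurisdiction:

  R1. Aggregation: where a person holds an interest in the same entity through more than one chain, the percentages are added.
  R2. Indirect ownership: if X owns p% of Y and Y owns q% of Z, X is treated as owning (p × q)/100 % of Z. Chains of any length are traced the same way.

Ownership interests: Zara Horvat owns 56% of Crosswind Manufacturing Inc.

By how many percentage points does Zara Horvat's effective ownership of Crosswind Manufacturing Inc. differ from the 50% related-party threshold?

Direct interest in Crosswind Manufacturing Inc: 56%.
56% exceeds the 50% threshold by 6 percentage points.

6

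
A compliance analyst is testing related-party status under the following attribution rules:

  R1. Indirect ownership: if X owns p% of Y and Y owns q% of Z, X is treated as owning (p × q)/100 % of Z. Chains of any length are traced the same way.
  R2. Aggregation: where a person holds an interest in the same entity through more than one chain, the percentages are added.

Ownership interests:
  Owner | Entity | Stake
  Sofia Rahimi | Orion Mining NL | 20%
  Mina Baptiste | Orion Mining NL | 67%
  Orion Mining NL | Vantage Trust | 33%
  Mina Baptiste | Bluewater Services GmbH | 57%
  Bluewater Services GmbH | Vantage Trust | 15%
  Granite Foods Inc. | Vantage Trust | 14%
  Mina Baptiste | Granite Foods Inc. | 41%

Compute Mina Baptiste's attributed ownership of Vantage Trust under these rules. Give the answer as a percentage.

36.4%

Chain via Orion Mining NL (R1): 67% × 33% = 22.11% of Vantage Trust.
Chain via Granite Foods Inc. (R1): 41% × 14% = 5.74% of Vantage Trust.
Chain via Bluewater Services GmbH (R1): 57% × 15% = 8.55% of Vantage Trust.
Aggregating (R2): 22.11% + 5.74% + 8.55% = 36.4%.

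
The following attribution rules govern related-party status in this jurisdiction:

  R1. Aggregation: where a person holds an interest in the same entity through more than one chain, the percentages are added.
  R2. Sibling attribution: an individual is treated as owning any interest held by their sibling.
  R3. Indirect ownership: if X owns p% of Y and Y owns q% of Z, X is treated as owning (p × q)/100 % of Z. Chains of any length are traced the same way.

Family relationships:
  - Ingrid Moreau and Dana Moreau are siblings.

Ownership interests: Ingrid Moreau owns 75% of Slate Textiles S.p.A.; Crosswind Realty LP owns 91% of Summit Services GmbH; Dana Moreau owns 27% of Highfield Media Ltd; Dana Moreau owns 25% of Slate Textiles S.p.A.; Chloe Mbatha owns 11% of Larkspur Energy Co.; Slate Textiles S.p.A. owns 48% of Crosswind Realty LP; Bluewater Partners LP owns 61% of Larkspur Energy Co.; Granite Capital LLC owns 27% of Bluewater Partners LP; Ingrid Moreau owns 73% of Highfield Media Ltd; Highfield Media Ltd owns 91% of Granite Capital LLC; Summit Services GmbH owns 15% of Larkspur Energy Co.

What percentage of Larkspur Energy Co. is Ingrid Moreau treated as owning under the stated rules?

21.5397%

By sibling attribution (R2), Ingrid Moreau is treated as also owning Dana Moreau's interest in Highfield Media Ltd, giving 73% + 27% = 100%.
By sibling attribution (R2), Ingrid Moreau is treated as also owning Dana Moreau's interest in Slate Textiles S.p.A, giving 75% + 25% = 100%.
Chain via Highfield Media Ltd → Granite Capital LLC → Bluewater Partners LP (R3): 100% × 91% × 27% × 61% = 14.9877% of Larkspur Energy Co.
Chain via Slate Textiles S.p.A. → Crosswind Realty LP → Summit Services GmbH (R3): 100% × 48% × 91% × 15% = 6.552% of Larkspur Energy Co.
Aggregating (R1): 14.9877% + 6.552% = 21.5397%.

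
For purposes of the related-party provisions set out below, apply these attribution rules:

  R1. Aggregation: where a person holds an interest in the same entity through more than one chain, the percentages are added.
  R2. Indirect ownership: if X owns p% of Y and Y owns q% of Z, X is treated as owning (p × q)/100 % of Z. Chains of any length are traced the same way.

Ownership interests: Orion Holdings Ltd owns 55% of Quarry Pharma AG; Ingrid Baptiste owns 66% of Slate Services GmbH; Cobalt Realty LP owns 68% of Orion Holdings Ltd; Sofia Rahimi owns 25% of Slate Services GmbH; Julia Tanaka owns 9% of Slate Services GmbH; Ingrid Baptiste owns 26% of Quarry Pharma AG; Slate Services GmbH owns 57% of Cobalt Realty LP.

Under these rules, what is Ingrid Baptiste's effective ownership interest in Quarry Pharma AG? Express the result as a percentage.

Chain via Slate Services GmbH → Cobalt Realty LP → Orion Holdings Ltd (R2): 66% × 57% × 68% × 55% = 14.06988% of Quarry Pharma AG.
Direct interest in Quarry Pharma AG: 26%.
Aggregating (R1): 14.06988% + 26% = 40.06988%.

40.06988%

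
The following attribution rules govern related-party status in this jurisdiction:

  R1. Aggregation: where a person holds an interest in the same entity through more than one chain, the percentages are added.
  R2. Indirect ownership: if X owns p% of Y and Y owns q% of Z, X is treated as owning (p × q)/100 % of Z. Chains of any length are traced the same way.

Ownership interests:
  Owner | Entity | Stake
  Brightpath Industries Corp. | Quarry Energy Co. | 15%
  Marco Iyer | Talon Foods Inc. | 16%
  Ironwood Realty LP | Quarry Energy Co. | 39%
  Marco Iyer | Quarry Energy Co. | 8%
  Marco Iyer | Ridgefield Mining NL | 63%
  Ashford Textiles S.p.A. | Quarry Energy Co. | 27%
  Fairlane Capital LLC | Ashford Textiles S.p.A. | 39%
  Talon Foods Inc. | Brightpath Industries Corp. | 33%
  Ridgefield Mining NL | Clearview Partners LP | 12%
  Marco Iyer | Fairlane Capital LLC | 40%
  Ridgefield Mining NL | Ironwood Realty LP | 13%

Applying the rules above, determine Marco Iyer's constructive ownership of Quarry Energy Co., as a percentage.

Chain via Talon Foods Inc. → Brightpath Industries Corp. (R2): 16% × 33% × 15% = 0.792% of Quarry Energy Co.
Chain via Ridgefield Mining NL → Ironwood Realty LP (R2): 63% × 13% × 39% = 3.1941% of Quarry Energy Co.
Chain via Fairlane Capital LLC → Ashford Textiles S.p.A. (R2): 40% × 39% × 27% = 4.212% of Quarry Energy Co.
Direct interest in Quarry Energy Co: 8%.
Aggregating (R1): 0.792% + 3.1941% + 4.212% + 8% = 16.1981%.

16.1981%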